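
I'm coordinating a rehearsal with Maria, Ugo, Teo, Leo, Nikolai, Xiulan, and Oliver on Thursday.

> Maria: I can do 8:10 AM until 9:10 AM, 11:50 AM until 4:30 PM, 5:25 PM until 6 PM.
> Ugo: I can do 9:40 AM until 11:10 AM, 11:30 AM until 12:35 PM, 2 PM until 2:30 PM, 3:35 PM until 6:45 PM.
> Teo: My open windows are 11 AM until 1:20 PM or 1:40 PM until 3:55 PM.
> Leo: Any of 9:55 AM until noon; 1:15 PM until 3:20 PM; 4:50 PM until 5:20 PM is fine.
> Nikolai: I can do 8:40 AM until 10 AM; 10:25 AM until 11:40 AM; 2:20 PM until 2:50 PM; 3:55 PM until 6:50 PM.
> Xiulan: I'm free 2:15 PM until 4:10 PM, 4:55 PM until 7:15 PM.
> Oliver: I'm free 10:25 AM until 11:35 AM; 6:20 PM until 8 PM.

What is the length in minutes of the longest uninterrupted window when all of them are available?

0

Maria ∩ Ugo: 11:50-12:35, 14:00-14:30, 15:35-16:30, 17:25-18:00.
Maria ∩ Ugo ∩ Teo: 11:50-12:35, 14:00-14:30, 15:35-15:55.
Maria ∩ Ugo ∩ Teo ∩ Leo: 11:50-12:00, 14:00-14:30.
Maria ∩ Ugo ∩ Teo ∩ Leo ∩ Nikolai: 14:20-14:30.
Maria ∩ Ugo ∩ Teo ∩ Leo ∩ Nikolai ∩ Xiulan: 14:20-14:30.
Maria ∩ Ugo ∩ Teo ∩ Leo ∩ Nikolai ∩ Xiulan ∩ Oliver: ∅.
There is no time when everyone is free.
No common window exists, so the longest block is 0 minutes.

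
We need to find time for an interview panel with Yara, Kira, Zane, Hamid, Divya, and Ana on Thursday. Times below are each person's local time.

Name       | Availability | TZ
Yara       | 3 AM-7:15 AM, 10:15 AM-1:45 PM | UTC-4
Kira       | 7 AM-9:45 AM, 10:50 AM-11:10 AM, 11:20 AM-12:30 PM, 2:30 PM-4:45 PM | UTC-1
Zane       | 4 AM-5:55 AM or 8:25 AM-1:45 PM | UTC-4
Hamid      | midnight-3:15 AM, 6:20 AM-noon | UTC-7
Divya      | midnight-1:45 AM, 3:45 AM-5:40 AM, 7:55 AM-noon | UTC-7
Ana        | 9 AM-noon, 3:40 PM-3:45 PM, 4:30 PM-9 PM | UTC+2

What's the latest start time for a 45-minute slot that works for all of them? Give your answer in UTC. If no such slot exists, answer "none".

17:00

Yara in UTC: 07:00-11:15, 14:15-17:45 (add 4h to convert from UTC-4).
Kira in UTC: 08:00-10:45, 11:50-12:10, 12:20-13:30, 15:30-17:45 (add 1h to convert from UTC-1).
Zane in UTC: 08:00-09:55, 12:25-17:45 (add 4h to convert from UTC-4).
Hamid in UTC: 07:00-10:15, 13:20-19:00 (add 7h to convert from UTC-7).
Divya in UTC: 07:00-08:45, 10:45-12:40, 14:55-19:00 (add 7h to convert from UTC-7).
Ana in UTC: 07:00-10:00, 13:40-13:45, 14:30-19:00 (subtract 2h to convert from UTC+2).
Yara ∩ Kira: 08:00-10:45, 15:30-17:45.
Yara ∩ Kira ∩ Zane: 08:00-09:55, 15:30-17:45.
Yara ∩ Kira ∩ Zane ∩ Hamid: 08:00-09:55, 15:30-17:45.
Yara ∩ Kira ∩ Zane ∩ Hamid ∩ Divya: 08:00-08:45, 15:30-17:45.
Yara ∩ Kira ∩ Zane ∩ Hamid ∩ Divya ∩ Ana: 08:00-08:45, 15:30-17:45.
So the common availability across everyone is 08:00-08:45, 15:30-17:45.
The last common window of at least 45 minutes is 15:30-17:45; a 45-minute meeting can start as late as 17:00 and still end by 17:45.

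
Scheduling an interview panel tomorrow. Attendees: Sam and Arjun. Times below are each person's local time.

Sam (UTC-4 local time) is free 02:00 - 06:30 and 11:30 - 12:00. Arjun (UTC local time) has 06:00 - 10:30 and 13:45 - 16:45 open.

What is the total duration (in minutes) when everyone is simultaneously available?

300

Sam in UTC: 06:00-10:30, 15:30-16:00 (add 4h to convert from UTC-4).
Arjun in UTC: 06:00-10:30, 13:45-16:45.
Sam ∩ Arjun: 06:00-10:30, 15:30-16:00.
Summing the common windows: 270 + 30 = 300 minutes.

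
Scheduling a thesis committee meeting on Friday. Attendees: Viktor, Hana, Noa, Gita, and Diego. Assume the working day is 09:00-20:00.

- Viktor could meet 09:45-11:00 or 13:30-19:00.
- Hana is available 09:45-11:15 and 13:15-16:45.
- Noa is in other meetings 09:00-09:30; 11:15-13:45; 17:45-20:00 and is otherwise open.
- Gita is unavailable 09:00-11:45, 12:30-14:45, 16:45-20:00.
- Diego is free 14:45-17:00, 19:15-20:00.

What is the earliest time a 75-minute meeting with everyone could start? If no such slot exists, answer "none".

Viktor free: 09:45-11:00, 13:30-19:00.
Hana free: 09:45-11:15, 13:15-16:45.
Noa free: 09:30-11:15, 13:45-17:45 (invert busy blocks within the working day).
Gita free: 11:45-12:30, 14:45-16:45 (invert busy blocks within the working day).
Diego free: 14:45-17:00, 19:15-20:00.
Viktor ∩ Hana: 09:45-11:00, 13:30-16:45.
Viktor ∩ Hana ∩ Noa: 09:45-11:00, 13:45-16:45.
Viktor ∩ Hana ∩ Noa ∩ Gita: 14:45-16:45.
Viktor ∩ Hana ∩ Noa ∩ Gita ∩ Diego: 14:45-16:45.
The first common window of at least 75 minutes is 14:45-16:45, so the earliest start is 14:45.

14:45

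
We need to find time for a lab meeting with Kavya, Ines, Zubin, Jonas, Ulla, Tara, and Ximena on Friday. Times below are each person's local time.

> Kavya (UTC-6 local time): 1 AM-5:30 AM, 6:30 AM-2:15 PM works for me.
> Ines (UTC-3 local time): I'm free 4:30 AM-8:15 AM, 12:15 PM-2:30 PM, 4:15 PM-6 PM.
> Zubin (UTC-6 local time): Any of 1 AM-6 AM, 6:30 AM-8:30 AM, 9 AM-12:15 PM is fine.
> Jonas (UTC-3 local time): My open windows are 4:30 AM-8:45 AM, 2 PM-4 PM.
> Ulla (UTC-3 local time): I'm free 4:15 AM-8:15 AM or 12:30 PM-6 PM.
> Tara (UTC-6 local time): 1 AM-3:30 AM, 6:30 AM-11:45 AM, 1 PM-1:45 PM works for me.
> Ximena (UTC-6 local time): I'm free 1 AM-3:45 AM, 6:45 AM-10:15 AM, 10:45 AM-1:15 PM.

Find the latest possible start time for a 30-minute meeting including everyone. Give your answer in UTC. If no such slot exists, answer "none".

Kavya in UTC: 07:00-11:30, 12:30-20:15 (add 6h to convert from UTC-6).
Ines in UTC: 07:30-11:15, 15:15-17:30, 19:15-21:00 (add 3h to convert from UTC-3).
Zubin in UTC: 07:00-12:00, 12:30-14:30, 15:00-18:15 (add 6h to convert from UTC-6).
Jonas in UTC: 07:30-11:45, 17:00-19:00 (add 3h to convert from UTC-3).
Ulla in UTC: 07:15-11:15, 15:30-21:00 (add 3h to convert from UTC-3).
Tara in UTC: 07:00-09:30, 12:30-17:45, 19:00-19:45 (add 6h to convert from UTC-6).
Ximena in UTC: 07:00-09:45, 12:45-16:15, 16:45-19:15 (add 6h to convert from UTC-6).
Kavya ∩ Ines: 07:30-11:15, 15:15-17:30, 19:15-20:15.
Kavya ∩ Ines ∩ Zubin: 07:30-11:15, 15:15-17:30.
Kavya ∩ Ines ∩ Zubin ∩ Jonas: 07:30-11:15, 17:00-17:30.
Kavya ∩ Ines ∩ Zubin ∩ Jonas ∩ Ulla: 07:30-11:15, 17:00-17:30.
Kavya ∩ Ines ∩ Zubin ∩ Jonas ∩ Ulla ∩ Tara: 07:30-09:30, 17:00-17:30.
Kavya ∩ Ines ∩ Zubin ∩ Jonas ∩ Ulla ∩ Tara ∩ Ximena: 07:30-09:30, 17:00-17:30.
So the common availability across everyone is 07:30-09:30, 17:00-17:30.
The last common window of at least 30 minutes is 17:00-17:30; a 30-minute meeting can start as late as 17:00 and still end by 17:30.

17:00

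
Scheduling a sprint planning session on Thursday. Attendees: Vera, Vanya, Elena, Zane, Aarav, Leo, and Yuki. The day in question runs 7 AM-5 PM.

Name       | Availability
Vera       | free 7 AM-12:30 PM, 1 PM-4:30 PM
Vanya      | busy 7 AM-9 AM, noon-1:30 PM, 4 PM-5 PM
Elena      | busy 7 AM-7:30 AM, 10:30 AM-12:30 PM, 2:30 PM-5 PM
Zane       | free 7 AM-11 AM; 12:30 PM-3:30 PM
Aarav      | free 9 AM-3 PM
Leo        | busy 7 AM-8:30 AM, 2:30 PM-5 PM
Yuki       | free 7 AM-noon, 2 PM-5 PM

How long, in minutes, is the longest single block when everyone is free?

Vera free: 07:00-12:30, 13:00-16:30.
Vanya free: 09:00-12:00, 13:30-16:00 (invert busy blocks within the working day).
Elena free: 07:30-10:30, 12:30-14:30 (invert busy blocks within the working day).
Zane free: 07:00-11:00, 12:30-15:30.
Aarav free: 09:00-15:00.
Leo free: 08:30-14:30 (invert busy blocks within the working day).
Yuki free: 07:00-12:00, 14:00-17:00.
Vera ∩ Vanya: 09:00-12:00, 13:30-16:00.
Vera ∩ Vanya ∩ Elena: 09:00-10:30, 13:30-14:30.
Vera ∩ Vanya ∩ Elena ∩ Zane: 09:00-10:30, 13:30-14:30.
Vera ∩ Vanya ∩ Elena ∩ Zane ∩ Aarav: 09:00-10:30, 13:30-14:30.
Vera ∩ Vanya ∩ Elena ∩ Zane ∩ Aarav ∩ Leo: 09:00-10:30, 13:30-14:30.
Vera ∩ Vanya ∩ Elena ∩ Zane ∩ Aarav ∩ Leo ∩ Yuki: 09:00-10:30, 14:00-14:30.
So the common availability across everyone is 09:00-10:30, 14:00-14:30.
The longest is 09:00-10:30 at 90 minutes.

90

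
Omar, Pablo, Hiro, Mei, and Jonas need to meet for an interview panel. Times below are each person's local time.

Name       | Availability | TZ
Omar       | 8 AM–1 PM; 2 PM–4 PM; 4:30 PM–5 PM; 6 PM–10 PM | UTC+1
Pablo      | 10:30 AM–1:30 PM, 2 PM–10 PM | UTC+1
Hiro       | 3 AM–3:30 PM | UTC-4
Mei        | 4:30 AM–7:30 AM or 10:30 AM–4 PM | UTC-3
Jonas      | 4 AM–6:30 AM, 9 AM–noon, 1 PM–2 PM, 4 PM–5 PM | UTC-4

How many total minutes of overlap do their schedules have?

Omar in UTC: 07:00-12:00, 13:00-15:00, 15:30-16:00, 17:00-21:00 (subtract 1h to convert from UTC+1).
Pablo in UTC: 09:30-12:30, 13:00-21:00 (subtract 1h to convert from UTC+1).
Hiro in UTC: 07:00-19:30 (add 4h to convert from UTC-4).
Mei in UTC: 07:30-10:30, 13:30-19:00 (add 3h to convert from UTC-3).
Jonas in UTC: 08:00-10:30, 13:00-16:00, 17:00-18:00, 20:00-21:00 (add 4h to convert from UTC-4).
Omar ∩ Pablo: 09:30-12:00, 13:00-15:00, 15:30-16:00, 17:00-21:00.
Omar ∩ Pablo ∩ Hiro: 09:30-12:00, 13:00-15:00, 15:30-16:00, 17:00-19:30.
Omar ∩ Pablo ∩ Hiro ∩ Mei: 09:30-10:30, 13:30-15:00, 15:30-16:00, 17:00-19:00.
Omar ∩ Pablo ∩ Hiro ∩ Mei ∩ Jonas: 09:30-10:30, 13:30-15:00, 15:30-16:00, 17:00-18:00.
Summing the common windows: 60 + 90 + 30 + 60 = 240 minutes.

240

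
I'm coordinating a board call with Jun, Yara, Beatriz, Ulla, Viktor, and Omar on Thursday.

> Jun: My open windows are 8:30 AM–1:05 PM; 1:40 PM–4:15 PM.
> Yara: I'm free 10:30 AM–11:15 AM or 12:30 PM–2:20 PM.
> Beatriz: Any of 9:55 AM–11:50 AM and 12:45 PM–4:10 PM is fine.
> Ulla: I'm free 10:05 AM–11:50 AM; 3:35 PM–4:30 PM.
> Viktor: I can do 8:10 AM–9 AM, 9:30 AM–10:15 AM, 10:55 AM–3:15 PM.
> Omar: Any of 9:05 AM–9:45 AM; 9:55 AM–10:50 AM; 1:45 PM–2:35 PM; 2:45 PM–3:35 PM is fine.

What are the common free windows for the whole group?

Jun ∩ Yara: 10:30-11:15, 12:30-13:05, 13:40-14:20.
Jun ∩ Yara ∩ Beatriz: 10:30-11:15, 12:45-13:05, 13:40-14:20.
Jun ∩ Yara ∩ Beatriz ∩ Ulla: 10:30-11:15.
Jun ∩ Yara ∩ Beatriz ∩ Ulla ∩ Viktor: 10:55-11:15.
Jun ∩ Yara ∩ Beatriz ∩ Ulla ∩ Viktor ∩ Omar: ∅.
There is no time when everyone is free.

none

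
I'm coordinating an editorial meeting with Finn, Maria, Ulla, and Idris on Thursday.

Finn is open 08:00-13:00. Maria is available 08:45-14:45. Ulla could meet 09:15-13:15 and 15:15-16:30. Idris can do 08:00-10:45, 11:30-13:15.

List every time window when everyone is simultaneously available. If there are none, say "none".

Finn ∩ Maria: 08:45-13:00.
Finn ∩ Maria ∩ Ulla: 09:15-13:00.
Finn ∩ Maria ∩ Ulla ∩ Idris: 09:15-10:45, 11:30-13:00.
Those are the intersection windows.

09:15-10:45, 11:30-13:00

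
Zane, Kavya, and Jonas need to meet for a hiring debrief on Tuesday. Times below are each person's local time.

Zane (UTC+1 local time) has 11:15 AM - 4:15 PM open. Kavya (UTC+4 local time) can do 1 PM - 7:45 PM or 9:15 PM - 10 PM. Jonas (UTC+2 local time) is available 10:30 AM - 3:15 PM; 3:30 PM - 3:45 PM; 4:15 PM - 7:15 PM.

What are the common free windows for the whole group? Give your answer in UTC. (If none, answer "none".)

10:15-13:15, 13:30-13:45, 14:15-15:15

Zane in UTC: 10:15-15:15 (subtract 1h to convert from UTC+1).
Kavya in UTC: 09:00-15:45, 17:15-18:00 (subtract 4h to convert from UTC+4).
Jonas in UTC: 08:30-13:15, 13:30-13:45, 14:15-17:15 (subtract 2h to convert from UTC+2).
Zane ∩ Kavya: 10:15-15:15.
Zane ∩ Kavya ∩ Jonas: 10:15-13:15, 13:30-13:45, 14:15-15:15.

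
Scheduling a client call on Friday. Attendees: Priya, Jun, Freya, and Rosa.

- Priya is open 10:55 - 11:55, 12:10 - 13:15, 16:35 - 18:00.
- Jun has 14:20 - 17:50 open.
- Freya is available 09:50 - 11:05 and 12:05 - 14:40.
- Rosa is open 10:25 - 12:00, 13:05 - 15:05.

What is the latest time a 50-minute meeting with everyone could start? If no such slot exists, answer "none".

Priya ∩ Jun: 16:35-17:50.
Priya ∩ Jun ∩ Freya: ∅.
Priya ∩ Jun ∩ Freya ∩ Rosa: ∅.
There is no time when everyone is free.
No common window is at least 50 minutes long.

none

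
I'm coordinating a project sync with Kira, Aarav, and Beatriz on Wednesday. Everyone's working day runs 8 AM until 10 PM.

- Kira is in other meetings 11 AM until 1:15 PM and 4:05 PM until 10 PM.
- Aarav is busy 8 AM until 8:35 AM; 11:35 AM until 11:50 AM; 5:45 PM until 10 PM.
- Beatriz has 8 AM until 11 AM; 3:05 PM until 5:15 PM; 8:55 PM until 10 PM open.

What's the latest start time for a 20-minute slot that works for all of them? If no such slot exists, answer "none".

Kira free: 08:00-11:00, 13:15-16:05 (invert busy blocks within the working day).
Aarav free: 08:35-11:35, 11:50-17:45 (invert busy blocks within the working day).
Beatriz free: 08:00-11:00, 15:05-17:15, 20:55-22:00.
Kira ∩ Aarav: 08:35-11:00, 13:15-16:05.
Kira ∩ Aarav ∩ Beatriz: 08:35-11:00, 15:05-16:05.
The last common window of at least 20 minutes is 15:05-16:05; a 20-minute meeting can start as late as 15:45 and still end by 16:05.

15:45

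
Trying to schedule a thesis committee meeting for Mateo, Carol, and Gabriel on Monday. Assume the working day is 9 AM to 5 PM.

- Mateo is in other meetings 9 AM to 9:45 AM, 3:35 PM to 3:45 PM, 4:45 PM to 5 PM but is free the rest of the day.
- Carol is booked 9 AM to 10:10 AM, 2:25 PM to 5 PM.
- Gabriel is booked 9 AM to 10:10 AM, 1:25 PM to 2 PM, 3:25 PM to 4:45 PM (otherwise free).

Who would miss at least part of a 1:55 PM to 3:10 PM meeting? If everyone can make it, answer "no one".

Mateo free: 09:45-15:35, 15:45-16:45 (invert busy blocks within the working day).
Carol free: 10:10-14:25 (invert busy blocks within the working day).
Gabriel free: 10:10-13:25, 14:00-15:25, 16:45-17:00 (invert busy blocks within the working day).
Mateo: free for 13:55-15:10. Carol: not fully free for 13:55-15:10. Gabriel: not fully free for 13:55-15:10.

Carol, Gabriel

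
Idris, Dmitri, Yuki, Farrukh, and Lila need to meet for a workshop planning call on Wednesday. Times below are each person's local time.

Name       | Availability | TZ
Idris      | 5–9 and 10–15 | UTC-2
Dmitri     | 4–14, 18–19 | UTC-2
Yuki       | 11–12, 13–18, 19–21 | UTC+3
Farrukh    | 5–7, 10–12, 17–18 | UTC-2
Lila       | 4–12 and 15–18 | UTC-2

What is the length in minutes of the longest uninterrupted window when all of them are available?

120

Idris in UTC: 07:00-11:00, 12:00-17:00 (add 2h to convert from UTC-2).
Dmitri in UTC: 06:00-16:00, 20:00-21:00 (add 2h to convert from UTC-2).
Yuki in UTC: 08:00-09:00, 10:00-15:00, 16:00-18:00 (subtract 3h to convert from UTC+3).
Farrukh in UTC: 07:00-09:00, 12:00-14:00, 19:00-20:00 (add 2h to convert from UTC-2).
Lila in UTC: 06:00-14:00, 17:00-20:00 (add 2h to convert from UTC-2).
Idris ∩ Dmitri: 07:00-11:00, 12:00-16:00.
Idris ∩ Dmitri ∩ Yuki: 08:00-09:00, 10:00-11:00, 12:00-15:00.
Idris ∩ Dmitri ∩ Yuki ∩ Farrukh: 08:00-09:00, 12:00-14:00.
Idris ∩ Dmitri ∩ Yuki ∩ Farrukh ∩ Lila: 08:00-09:00, 12:00-14:00.
The longest is 12:00-14:00 at 120 minutes.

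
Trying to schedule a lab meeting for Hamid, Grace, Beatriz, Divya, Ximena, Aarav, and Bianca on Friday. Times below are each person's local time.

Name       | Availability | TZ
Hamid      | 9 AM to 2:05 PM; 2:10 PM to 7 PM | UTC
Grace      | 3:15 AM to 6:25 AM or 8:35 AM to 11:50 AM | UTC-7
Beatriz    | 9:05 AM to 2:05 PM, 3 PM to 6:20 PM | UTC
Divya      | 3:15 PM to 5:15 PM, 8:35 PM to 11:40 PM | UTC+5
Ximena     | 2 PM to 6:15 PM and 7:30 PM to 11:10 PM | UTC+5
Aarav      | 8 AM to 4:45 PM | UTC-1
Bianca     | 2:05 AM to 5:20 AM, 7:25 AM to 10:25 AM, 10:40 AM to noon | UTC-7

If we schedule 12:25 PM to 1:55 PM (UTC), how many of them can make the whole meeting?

3

Hamid in UTC: 09:00-14:05, 14:10-19:00.
Grace in UTC: 10:15-13:25, 15:35-18:50 (add 7h to convert from UTC-7).
Beatriz in UTC: 09:05-14:05, 15:00-18:20.
Divya in UTC: 10:15-12:15, 15:35-18:40 (subtract 5h to convert from UTC+5).
Ximena in UTC: 09:00-13:15, 14:30-18:10 (subtract 5h to convert from UTC+5).
Aarav in UTC: 09:00-17:45 (add 1h to convert from UTC-1).
Bianca in UTC: 09:05-12:20, 14:25-17:25, 17:40-19:00 (add 7h to convert from UTC-7).
Hamid, Beatriz, and Aarav can make the full 12:25-13:55 slot — that's 3.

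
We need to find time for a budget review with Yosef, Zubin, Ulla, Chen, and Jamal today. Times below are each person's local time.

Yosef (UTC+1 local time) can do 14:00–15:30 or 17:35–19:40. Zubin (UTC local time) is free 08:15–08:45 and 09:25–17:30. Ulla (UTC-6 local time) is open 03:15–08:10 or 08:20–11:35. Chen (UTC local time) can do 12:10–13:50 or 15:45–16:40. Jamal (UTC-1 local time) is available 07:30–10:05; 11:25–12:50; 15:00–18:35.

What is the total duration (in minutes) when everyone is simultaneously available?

55

Yosef in UTC: 13:00-14:30, 16:35-18:40 (subtract 1h to convert from UTC+1).
Zubin in UTC: 08:15-08:45, 09:25-17:30.
Ulla in UTC: 09:15-14:10, 14:20-17:35 (add 6h to convert from UTC-6).
Chen in UTC: 12:10-13:50, 15:45-16:40.
Jamal in UTC: 08:30-11:05, 12:25-13:50, 16:00-19:35 (add 1h to convert from UTC-1).
Yosef ∩ Zubin: 13:00-14:30, 16:35-17:30.
Yosef ∩ Zubin ∩ Ulla: 13:00-14:10, 14:20-14:30, 16:35-17:30.
Yosef ∩ Zubin ∩ Ulla ∩ Chen: 13:00-13:50, 16:35-16:40.
Yosef ∩ Zubin ∩ Ulla ∩ Chen ∩ Jamal: 13:00-13:50, 16:35-16:40.
Summing the common windows: 50 + 5 = 55 minutes.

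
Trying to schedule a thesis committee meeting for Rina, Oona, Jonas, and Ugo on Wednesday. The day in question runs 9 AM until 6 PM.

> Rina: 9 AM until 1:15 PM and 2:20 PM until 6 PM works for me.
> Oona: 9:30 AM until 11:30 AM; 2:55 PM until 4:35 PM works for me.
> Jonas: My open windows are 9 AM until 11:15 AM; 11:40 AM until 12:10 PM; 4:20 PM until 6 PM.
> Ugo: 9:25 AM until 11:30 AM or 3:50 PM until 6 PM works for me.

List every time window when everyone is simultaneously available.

Rina ∩ Oona: 09:30-11:30, 14:55-16:35.
Rina ∩ Oona ∩ Jonas: 09:30-11:15, 16:20-16:35.
Rina ∩ Oona ∩ Jonas ∩ Ugo: 09:30-11:15, 16:20-16:35.
Those are the intersection windows.

09:30-11:15, 16:20-16:35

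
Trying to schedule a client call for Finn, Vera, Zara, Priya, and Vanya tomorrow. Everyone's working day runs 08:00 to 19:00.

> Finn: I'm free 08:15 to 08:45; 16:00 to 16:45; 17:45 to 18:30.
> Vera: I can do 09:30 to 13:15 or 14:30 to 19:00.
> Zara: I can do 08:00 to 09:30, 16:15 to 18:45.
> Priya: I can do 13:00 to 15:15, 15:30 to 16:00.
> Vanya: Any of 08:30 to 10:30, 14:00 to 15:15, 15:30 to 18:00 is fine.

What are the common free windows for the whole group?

none

Finn ∩ Vera: 16:00-16:45, 17:45-18:30.
Finn ∩ Vera ∩ Zara: 16:15-16:45, 17:45-18:30.
Finn ∩ Vera ∩ Zara ∩ Priya: ∅.
Finn ∩ Vera ∩ Zara ∩ Priya ∩ Vanya: ∅.
There is no time when everyone is free.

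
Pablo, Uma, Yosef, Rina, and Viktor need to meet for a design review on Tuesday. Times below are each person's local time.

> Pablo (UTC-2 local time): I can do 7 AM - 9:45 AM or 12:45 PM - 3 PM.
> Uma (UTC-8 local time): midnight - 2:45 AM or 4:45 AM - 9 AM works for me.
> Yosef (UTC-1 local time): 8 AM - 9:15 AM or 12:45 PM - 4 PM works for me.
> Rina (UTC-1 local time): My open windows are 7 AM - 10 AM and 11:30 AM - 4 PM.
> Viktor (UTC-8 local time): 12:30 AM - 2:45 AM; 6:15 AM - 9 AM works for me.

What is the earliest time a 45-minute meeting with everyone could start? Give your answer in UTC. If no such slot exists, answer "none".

Pablo in UTC: 09:00-11:45, 14:45-17:00 (add 2h to convert from UTC-2).
Uma in UTC: 08:00-10:45, 12:45-17:00 (add 8h to convert from UTC-8).
Yosef in UTC: 09:00-10:15, 13:45-17:00 (add 1h to convert from UTC-1).
Rina in UTC: 08:00-11:00, 12:30-17:00 (add 1h to convert from UTC-1).
Viktor in UTC: 08:30-10:45, 14:15-17:00 (add 8h to convert from UTC-8).
Pablo ∩ Uma: 09:00-10:45, 14:45-17:00.
Pablo ∩ Uma ∩ Yosef: 09:00-10:15, 14:45-17:00.
Pablo ∩ Uma ∩ Yosef ∩ Rina: 09:00-10:15, 14:45-17:00.
Pablo ∩ Uma ∩ Yosef ∩ Rina ∩ Viktor: 09:00-10:15, 14:45-17:00.
Those are the intersection windows.
The first common window of at least 45 minutes is 09:00-10:15, so the earliest start is 09:00.

09:00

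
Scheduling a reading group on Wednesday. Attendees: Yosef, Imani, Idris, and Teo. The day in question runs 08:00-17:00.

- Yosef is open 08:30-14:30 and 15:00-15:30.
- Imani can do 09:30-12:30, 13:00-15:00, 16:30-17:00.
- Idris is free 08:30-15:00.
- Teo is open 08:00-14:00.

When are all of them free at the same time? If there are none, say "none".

Yosef ∩ Imani: 09:30-12:30, 13:00-14:30.
Yosef ∩ Imani ∩ Idris: 09:30-12:30, 13:00-14:30.
Yosef ∩ Imani ∩ Idris ∩ Teo: 09:30-12:30, 13:00-14:00.

09:30-12:30, 13:00-14:00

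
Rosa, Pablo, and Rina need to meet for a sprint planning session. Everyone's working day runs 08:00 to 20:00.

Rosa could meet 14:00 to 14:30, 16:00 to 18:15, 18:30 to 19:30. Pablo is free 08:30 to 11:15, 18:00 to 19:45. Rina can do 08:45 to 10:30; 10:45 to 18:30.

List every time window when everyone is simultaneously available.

Rosa ∩ Pablo: 18:00-18:15, 18:30-19:30.
Rosa ∩ Pablo ∩ Rina: 18:00-18:15.

18:00-18:15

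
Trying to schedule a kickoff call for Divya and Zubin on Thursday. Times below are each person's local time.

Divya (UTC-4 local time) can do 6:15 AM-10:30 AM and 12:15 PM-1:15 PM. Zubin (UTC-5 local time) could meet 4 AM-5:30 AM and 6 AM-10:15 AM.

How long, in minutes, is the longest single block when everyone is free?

Divya in UTC: 10:15-14:30, 16:15-17:15 (add 4h to convert from UTC-4).
Zubin in UTC: 09:00-10:30, 11:00-15:15 (add 5h to convert from UTC-5).
Divya ∩ Zubin: 10:15-10:30, 11:00-14:30.
The longest is 11:00-14:30 at 210 minutes.

210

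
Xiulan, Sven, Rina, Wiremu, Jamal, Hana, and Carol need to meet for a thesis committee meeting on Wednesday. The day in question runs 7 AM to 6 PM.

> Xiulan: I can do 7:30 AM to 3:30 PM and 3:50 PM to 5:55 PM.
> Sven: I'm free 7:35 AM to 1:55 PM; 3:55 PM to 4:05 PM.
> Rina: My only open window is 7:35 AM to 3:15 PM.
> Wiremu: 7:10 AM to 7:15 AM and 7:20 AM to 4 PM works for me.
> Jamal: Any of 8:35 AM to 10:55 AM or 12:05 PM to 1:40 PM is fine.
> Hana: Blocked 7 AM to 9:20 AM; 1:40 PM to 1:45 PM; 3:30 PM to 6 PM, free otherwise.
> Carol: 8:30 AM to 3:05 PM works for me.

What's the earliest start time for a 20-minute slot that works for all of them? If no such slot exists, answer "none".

09:20

Xiulan free: 07:30-15:30, 15:50-17:55.
Sven free: 07:35-13:55, 15:55-16:05.
Rina free: 07:35-15:15.
Wiremu free: 07:10-07:15, 07:20-16:00.
Jamal free: 08:35-10:55, 12:05-13:40.
Hana free: 09:20-13:40, 13:45-15:30 (invert busy blocks within the working day).
Carol free: 08:30-15:05.
Xiulan ∩ Sven: 07:35-13:55, 15:55-16:05.
Xiulan ∩ Sven ∩ Rina: 07:35-13:55.
Xiulan ∩ Sven ∩ Rina ∩ Wiremu: 07:35-13:55.
Xiulan ∩ Sven ∩ Rina ∩ Wiremu ∩ Jamal: 08:35-10:55, 12:05-13:40.
Xiulan ∩ Sven ∩ Rina ∩ Wiremu ∩ Jamal ∩ Hana: 09:20-10:55, 12:05-13:40.
Xiulan ∩ Sven ∩ Rina ∩ Wiremu ∩ Jamal ∩ Hana ∩ Carol: 09:20-10:55, 12:05-13:40.
So the common availability across everyone is 09:20-10:55, 12:05-13:40.
The first common window of at least 20 minutes is 09:20-10:55, so the earliest start is 09:20.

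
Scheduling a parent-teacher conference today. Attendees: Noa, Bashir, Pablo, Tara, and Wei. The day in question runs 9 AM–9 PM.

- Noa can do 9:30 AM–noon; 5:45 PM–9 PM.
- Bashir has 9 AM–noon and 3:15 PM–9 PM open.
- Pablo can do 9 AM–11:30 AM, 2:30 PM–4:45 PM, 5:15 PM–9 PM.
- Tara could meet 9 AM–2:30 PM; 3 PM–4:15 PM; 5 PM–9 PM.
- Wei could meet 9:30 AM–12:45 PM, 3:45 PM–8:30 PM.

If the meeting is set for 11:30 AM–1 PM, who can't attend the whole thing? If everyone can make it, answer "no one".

Noa: not fully free for 11:30-13:00. Bashir: not fully free for 11:30-13:00. Pablo: not fully free for 11:30-13:00. Tara: free for 11:30-13:00. Wei: not fully free for 11:30-13:00.

Bashir, Noa, Pablo, Wei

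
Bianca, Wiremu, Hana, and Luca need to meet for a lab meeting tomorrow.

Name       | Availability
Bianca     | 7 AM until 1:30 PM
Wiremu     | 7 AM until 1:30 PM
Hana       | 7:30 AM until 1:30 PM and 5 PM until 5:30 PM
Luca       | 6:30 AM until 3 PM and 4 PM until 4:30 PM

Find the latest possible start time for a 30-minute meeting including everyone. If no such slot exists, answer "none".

13:00

Bianca ∩ Wiremu: 07:00-13:30.
Bianca ∩ Wiremu ∩ Hana: 07:30-13:30.
Bianca ∩ Wiremu ∩ Hana ∩ Luca: 07:30-13:30.
So the common availability across everyone is 07:30-13:30.
The last common window of at least 30 minutes is 07:30-13:30; a 30-minute meeting can start as late as 13:00 and still end by 13:30.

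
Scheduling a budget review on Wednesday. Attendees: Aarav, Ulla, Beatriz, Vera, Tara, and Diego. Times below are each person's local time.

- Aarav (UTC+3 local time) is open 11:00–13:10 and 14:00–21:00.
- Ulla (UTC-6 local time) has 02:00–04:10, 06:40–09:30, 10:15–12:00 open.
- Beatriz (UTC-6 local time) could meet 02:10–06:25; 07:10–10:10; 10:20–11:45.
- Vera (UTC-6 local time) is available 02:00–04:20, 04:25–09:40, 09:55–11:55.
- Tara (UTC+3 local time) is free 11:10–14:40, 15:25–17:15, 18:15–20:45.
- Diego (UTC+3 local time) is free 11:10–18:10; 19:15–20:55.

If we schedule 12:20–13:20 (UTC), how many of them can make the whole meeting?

3

Aarav in UTC: 08:00-10:10, 11:00-18:00 (subtract 3h to convert from UTC+3).
Ulla in UTC: 08:00-10:10, 12:40-15:30, 16:15-18:00 (add 6h to convert from UTC-6).
Beatriz in UTC: 08:10-12:25, 13:10-16:10, 16:20-17:45 (add 6h to convert from UTC-6).
Vera in UTC: 08:00-10:20, 10:25-15:40, 15:55-17:55 (add 6h to convert from UTC-6).
Tara in UTC: 08:10-11:40, 12:25-14:15, 15:15-17:45 (subtract 3h to convert from UTC+3).
Diego in UTC: 08:10-15:10, 16:15-17:55 (subtract 3h to convert from UTC+3).
Aarav, Vera, and Diego can make the full 12:20-13:20 slot — that's 3.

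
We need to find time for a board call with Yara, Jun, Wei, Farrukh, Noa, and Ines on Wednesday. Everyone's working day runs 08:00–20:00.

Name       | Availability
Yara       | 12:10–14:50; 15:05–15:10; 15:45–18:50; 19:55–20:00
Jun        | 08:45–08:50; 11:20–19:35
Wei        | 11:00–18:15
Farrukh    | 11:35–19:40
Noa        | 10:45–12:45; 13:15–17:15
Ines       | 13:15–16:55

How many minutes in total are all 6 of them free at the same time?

170

Yara ∩ Jun: 12:10-14:50, 15:05-15:10, 15:45-18:50.
Yara ∩ Jun ∩ Wei: 12:10-14:50, 15:05-15:10, 15:45-18:15.
Yara ∩ Jun ∩ Wei ∩ Farrukh: 12:10-14:50, 15:05-15:10, 15:45-18:15.
Yara ∩ Jun ∩ Wei ∩ Farrukh ∩ Noa: 12:10-12:45, 13:15-14:50, 15:05-15:10, 15:45-17:15.
Yara ∩ Jun ∩ Wei ∩ Farrukh ∩ Noa ∩ Ines: 13:15-14:50, 15:05-15:10, 15:45-16:55.
Summing the common windows: 95 + 5 + 70 = 170 minutes.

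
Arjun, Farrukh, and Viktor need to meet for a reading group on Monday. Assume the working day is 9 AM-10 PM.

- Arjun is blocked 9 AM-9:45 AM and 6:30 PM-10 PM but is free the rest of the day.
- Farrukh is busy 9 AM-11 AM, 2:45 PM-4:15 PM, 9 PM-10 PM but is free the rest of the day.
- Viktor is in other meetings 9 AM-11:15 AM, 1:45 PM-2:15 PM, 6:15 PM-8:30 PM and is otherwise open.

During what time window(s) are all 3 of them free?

11:15-13:45, 14:15-14:45, 16:15-18:15

Arjun free: 09:45-18:30 (invert busy blocks within the working day).
Farrukh free: 11:00-14:45, 16:15-21:00 (invert busy blocks within the working day).
Viktor free: 11:15-13:45, 14:15-18:15, 20:30-22:00 (invert busy blocks within the working day).
Arjun ∩ Farrukh: 11:00-14:45, 16:15-18:30.
Arjun ∩ Farrukh ∩ Viktor: 11:15-13:45, 14:15-14:45, 16:15-18:15.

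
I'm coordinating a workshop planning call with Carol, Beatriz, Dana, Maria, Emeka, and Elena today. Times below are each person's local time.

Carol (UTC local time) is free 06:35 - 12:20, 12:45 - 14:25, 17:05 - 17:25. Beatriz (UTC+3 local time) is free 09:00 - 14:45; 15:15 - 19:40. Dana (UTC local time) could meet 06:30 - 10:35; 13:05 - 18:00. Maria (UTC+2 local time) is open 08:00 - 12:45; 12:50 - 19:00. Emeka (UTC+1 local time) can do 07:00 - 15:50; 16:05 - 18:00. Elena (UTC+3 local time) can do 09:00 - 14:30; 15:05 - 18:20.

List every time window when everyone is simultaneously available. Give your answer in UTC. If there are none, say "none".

Carol in UTC: 06:35-12:20, 12:45-14:25, 17:05-17:25.
Beatriz in UTC: 06:00-11:45, 12:15-16:40 (subtract 3h to convert from UTC+3).
Dana in UTC: 06:30-10:35, 13:05-18:00.
Maria in UTC: 06:00-10:45, 10:50-17:00 (subtract 2h to convert from UTC+2).
Emeka in UTC: 06:00-14:50, 15:05-17:00 (subtract 1h to convert from UTC+1).
Elena in UTC: 06:00-11:30, 12:05-15:20 (subtract 3h to convert from UTC+3).
Carol ∩ Beatriz: 06:35-11:45, 12:15-12:20, 12:45-14:25.
Carol ∩ Beatriz ∩ Dana: 06:35-10:35, 13:05-14:25.
Carol ∩ Beatriz ∩ Dana ∩ Maria: 06:35-10:35, 13:05-14:25.
Carol ∩ Beatriz ∩ Dana ∩ Maria ∩ Emeka: 06:35-10:35, 13:05-14:25.
Carol ∩ Beatriz ∩ Dana ∩ Maria ∩ Emeka ∩ Elena: 06:35-10:35, 13:05-14:25.

06:35-10:35, 13:05-14:25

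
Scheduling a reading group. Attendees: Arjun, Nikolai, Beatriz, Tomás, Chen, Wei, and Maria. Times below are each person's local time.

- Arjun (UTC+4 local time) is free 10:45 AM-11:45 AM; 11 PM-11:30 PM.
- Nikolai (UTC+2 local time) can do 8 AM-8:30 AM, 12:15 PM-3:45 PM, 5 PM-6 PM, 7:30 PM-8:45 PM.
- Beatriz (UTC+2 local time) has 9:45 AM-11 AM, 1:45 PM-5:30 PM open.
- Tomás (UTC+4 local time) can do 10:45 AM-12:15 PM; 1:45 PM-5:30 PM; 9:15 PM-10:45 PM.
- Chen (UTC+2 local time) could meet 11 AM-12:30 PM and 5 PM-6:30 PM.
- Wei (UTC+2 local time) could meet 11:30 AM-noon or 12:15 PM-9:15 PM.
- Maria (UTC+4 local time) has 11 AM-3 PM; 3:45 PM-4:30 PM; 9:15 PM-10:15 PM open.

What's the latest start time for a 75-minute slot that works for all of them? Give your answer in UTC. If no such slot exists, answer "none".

none

Arjun in UTC: 06:45-07:45, 19:00-19:30 (subtract 4h to convert from UTC+4).
Nikolai in UTC: 06:00-06:30, 10:15-13:45, 15:00-16:00, 17:30-18:45 (subtract 2h to convert from UTC+2).
Beatriz in UTC: 07:45-09:00, 11:45-15:30 (subtract 2h to convert from UTC+2).
Tomás in UTC: 06:45-08:15, 09:45-13:30, 17:15-18:45 (subtract 4h to convert from UTC+4).
Chen in UTC: 09:00-10:30, 15:00-16:30 (subtract 2h to convert from UTC+2).
Wei in UTC: 09:30-10:00, 10:15-19:15 (subtract 2h to convert from UTC+2).
Maria in UTC: 07:00-11:00, 11:45-12:30, 17:15-18:15 (subtract 4h to convert from UTC+4).
Arjun ∩ Nikolai: ∅.
Arjun ∩ Nikolai ∩ Beatriz: ∅.
Arjun ∩ Nikolai ∩ Beatriz ∩ Tomás: ∅.
Arjun ∩ Nikolai ∩ Beatriz ∩ Tomás ∩ Chen: ∅.
Arjun ∩ Nikolai ∩ Beatriz ∩ Tomás ∩ Chen ∩ Wei: ∅.
Arjun ∩ Nikolai ∩ Beatriz ∩ Tomás ∩ Chen ∩ Wei ∩ Maria: ∅.
There is no time when everyone is free.
No common window is at least 75 minutes long.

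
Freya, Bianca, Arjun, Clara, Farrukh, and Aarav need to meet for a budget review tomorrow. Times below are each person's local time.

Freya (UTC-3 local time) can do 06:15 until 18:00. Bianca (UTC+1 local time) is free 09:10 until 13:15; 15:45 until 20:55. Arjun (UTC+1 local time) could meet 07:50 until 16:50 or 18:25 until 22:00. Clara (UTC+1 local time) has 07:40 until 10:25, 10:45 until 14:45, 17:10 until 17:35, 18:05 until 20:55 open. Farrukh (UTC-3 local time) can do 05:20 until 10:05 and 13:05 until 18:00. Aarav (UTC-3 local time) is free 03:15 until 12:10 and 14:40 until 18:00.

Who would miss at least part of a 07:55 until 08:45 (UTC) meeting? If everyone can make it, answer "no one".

Bianca, Farrukh, Freya

Freya in UTC: 09:15-21:00 (add 3h to convert from UTC-3).
Bianca in UTC: 08:10-12:15, 14:45-19:55 (subtract 1h to convert from UTC+1).
Arjun in UTC: 06:50-15:50, 17:25-21:00 (subtract 1h to convert from UTC+1).
Clara in UTC: 06:40-09:25, 09:45-13:45, 16:10-16:35, 17:05-19:55 (subtract 1h to convert from UTC+1).
Farrukh in UTC: 08:20-13:05, 16:05-21:00 (add 3h to convert from UTC-3).
Aarav in UTC: 06:15-15:10, 17:40-21:00 (add 3h to convert from UTC-3).
Freya: not fully free for 07:55-08:45. Bianca: not fully free for 07:55-08:45. Arjun: free for 07:55-08:45. Clara: free for 07:55-08:45. Farrukh: not fully free for 07:55-08:45. Aarav: free for 07:55-08:45.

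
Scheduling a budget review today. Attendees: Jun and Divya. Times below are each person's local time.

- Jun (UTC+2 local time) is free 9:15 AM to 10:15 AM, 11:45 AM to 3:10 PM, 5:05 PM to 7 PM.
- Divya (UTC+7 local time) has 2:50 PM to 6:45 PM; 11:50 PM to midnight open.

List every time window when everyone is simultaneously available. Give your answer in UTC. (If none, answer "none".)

07:50-08:15, 09:45-11:45, 16:50-17:00

Jun in UTC: 07:15-08:15, 09:45-13:10, 15:05-17:00 (subtract 2h to convert from UTC+2).
Divya in UTC: 07:50-11:45, 16:50-17:00 (subtract 7h to convert from UTC+7).
Jun ∩ Divya: 07:50-08:15, 09:45-11:45, 16:50-17:00.
Those are the intersection windows.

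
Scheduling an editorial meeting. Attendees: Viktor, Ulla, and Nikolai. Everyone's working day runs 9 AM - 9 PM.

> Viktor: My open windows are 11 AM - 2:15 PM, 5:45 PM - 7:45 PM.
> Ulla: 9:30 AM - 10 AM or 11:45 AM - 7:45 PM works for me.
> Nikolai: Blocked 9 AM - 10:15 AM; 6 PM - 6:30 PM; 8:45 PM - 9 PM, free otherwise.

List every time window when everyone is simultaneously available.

11:45-14:15, 17:45-18:00, 18:30-19:45

Viktor free: 11:00-14:15, 17:45-19:45.
Ulla free: 09:30-10:00, 11:45-19:45.
Nikolai free: 10:15-18:00, 18:30-20:45 (invert busy blocks within the working day).
Viktor ∩ Ulla: 11:45-14:15, 17:45-19:45.
Viktor ∩ Ulla ∩ Nikolai: 11:45-14:15, 17:45-18:00, 18:30-19:45.
So the common availability across everyone is 11:45-14:15, 17:45-18:00, 18:30-19:45.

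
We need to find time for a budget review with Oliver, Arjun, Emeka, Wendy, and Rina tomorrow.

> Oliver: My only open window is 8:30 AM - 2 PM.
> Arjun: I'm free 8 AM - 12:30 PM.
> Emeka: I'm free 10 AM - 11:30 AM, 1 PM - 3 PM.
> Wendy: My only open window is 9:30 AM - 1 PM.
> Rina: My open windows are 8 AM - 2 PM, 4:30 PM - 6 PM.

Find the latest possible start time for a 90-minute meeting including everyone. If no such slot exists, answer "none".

10:00

Oliver ∩ Arjun: 08:30-12:30.
Oliver ∩ Arjun ∩ Emeka: 10:00-11:30.
Oliver ∩ Arjun ∩ Emeka ∩ Wendy: 10:00-11:30.
Oliver ∩ Arjun ∩ Emeka ∩ Wendy ∩ Rina: 10:00-11:30.
The last common window of at least 90 minutes is 10:00-11:30; a 90-minute meeting can start as late as 10:00 and still end by 11:30.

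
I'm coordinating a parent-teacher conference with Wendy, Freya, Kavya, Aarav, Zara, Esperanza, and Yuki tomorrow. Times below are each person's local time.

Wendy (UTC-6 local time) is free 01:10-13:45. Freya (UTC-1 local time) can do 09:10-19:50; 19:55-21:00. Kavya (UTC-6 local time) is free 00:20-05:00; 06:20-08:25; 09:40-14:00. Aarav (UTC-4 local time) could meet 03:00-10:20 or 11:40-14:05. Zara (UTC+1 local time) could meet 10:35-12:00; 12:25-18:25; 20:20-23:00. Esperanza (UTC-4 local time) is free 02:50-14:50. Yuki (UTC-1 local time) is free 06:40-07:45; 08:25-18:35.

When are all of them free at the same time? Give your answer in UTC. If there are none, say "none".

Wendy in UTC: 07:10-19:45 (add 6h to convert from UTC-6).
Freya in UTC: 10:10-20:50, 20:55-22:00 (add 1h to convert from UTC-1).
Kavya in UTC: 06:20-11:00, 12:20-14:25, 15:40-20:00 (add 6h to convert from UTC-6).
Aarav in UTC: 07:00-14:20, 15:40-18:05 (add 4h to convert from UTC-4).
Zara in UTC: 09:35-11:00, 11:25-17:25, 19:20-22:00 (subtract 1h to convert from UTC+1).
Esperanza in UTC: 06:50-18:50 (add 4h to convert from UTC-4).
Yuki in UTC: 07:40-08:45, 09:25-19:35 (add 1h to convert from UTC-1).
Wendy ∩ Freya: 10:10-19:45.
Wendy ∩ Freya ∩ Kavya: 10:10-11:00, 12:20-14:25, 15:40-19:45.
Wendy ∩ Freya ∩ Kavya ∩ Aarav: 10:10-11:00, 12:20-14:20, 15:40-18:05.
Wendy ∩ Freya ∩ Kavya ∩ Aarav ∩ Zara: 10:10-11:00, 12:20-14:20, 15:40-17:25.
Wendy ∩ Freya ∩ Kavya ∩ Aarav ∩ Zara ∩ Esperanza: 10:10-11:00, 12:20-14:20, 15:40-17:25.
Wendy ∩ Freya ∩ Kavya ∩ Aarav ∩ Zara ∩ Esperanza ∩ Yuki: 10:10-11:00, 12:20-14:20, 15:40-17:25.
So the common availability across everyone is 10:10-11:00, 12:20-14:20, 15:40-17:25.

10:10-11:00, 12:20-14:20, 15:40-17:25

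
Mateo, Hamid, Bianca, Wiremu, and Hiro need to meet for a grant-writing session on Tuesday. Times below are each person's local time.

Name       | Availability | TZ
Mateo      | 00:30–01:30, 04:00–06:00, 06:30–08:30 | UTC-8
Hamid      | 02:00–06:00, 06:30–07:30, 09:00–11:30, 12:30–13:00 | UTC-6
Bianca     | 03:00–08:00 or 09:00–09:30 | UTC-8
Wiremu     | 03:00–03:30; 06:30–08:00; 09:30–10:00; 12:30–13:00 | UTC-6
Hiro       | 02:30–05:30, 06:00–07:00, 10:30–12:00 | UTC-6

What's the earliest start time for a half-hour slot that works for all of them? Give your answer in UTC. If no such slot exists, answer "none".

Mateo in UTC: 08:30-09:30, 12:00-14:00, 14:30-16:30 (add 8h to convert from UTC-8).
Hamid in UTC: 08:00-12:00, 12:30-13:30, 15:00-17:30, 18:30-19:00 (add 6h to convert from UTC-6).
Bianca in UTC: 11:00-16:00, 17:00-17:30 (add 8h to convert from UTC-8).
Wiremu in UTC: 09:00-09:30, 12:30-14:00, 15:30-16:00, 18:30-19:00 (add 6h to convert from UTC-6).
Hiro in UTC: 08:30-11:30, 12:00-13:00, 16:30-18:00 (add 6h to convert from UTC-6).
Mateo ∩ Hamid: 08:30-09:30, 12:30-13:30, 15:00-16:30.
Mateo ∩ Hamid ∩ Bianca: 12:30-13:30, 15:00-16:00.
Mateo ∩ Hamid ∩ Bianca ∩ Wiremu: 12:30-13:30, 15:30-16:00.
Mateo ∩ Hamid ∩ Bianca ∩ Wiremu ∩ Hiro: 12:30-13:00.
The first common window of at least 30 minutes is 12:30-13:00, so the earliest start is 12:30.

12:30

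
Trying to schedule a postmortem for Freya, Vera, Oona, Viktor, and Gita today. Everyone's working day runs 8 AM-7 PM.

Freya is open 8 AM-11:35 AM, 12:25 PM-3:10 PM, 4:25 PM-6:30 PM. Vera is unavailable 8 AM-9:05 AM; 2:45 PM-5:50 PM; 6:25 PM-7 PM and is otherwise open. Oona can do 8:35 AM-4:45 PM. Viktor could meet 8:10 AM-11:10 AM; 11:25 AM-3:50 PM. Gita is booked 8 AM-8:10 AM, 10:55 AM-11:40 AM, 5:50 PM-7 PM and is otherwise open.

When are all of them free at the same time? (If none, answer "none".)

09:05-10:55, 12:25-14:45

Freya free: 08:00-11:35, 12:25-15:10, 16:25-18:30.
Vera free: 09:05-14:45, 17:50-18:25 (invert busy blocks within the working day).
Oona free: 08:35-16:45.
Viktor free: 08:10-11:10, 11:25-15:50.
Gita free: 08:10-10:55, 11:40-17:50 (invert busy blocks within the working day).
Freya ∩ Vera: 09:05-11:35, 12:25-14:45, 17:50-18:25.
Freya ∩ Vera ∩ Oona: 09:05-11:35, 12:25-14:45.
Freya ∩ Vera ∩ Oona ∩ Viktor: 09:05-11:10, 11:25-11:35, 12:25-14:45.
Freya ∩ Vera ∩ Oona ∩ Viktor ∩ Gita: 09:05-10:55, 12:25-14:45.
Those are the intersection windows.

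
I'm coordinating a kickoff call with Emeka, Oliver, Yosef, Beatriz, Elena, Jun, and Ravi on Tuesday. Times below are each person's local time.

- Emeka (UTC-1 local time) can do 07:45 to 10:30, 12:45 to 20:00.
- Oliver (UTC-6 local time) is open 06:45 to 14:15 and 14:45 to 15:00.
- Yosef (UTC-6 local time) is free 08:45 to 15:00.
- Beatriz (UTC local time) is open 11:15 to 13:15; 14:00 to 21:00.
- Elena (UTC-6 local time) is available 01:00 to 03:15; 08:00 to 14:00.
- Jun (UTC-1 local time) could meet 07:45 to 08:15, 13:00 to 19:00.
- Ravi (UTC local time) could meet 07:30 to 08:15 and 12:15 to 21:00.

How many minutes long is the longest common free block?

315

Emeka in UTC: 08:45-11:30, 13:45-21:00 (add 1h to convert from UTC-1).
Oliver in UTC: 12:45-20:15, 20:45-21:00 (add 6h to convert from UTC-6).
Yosef in UTC: 14:45-21:00 (add 6h to convert from UTC-6).
Beatriz in UTC: 11:15-13:15, 14:00-21:00.
Elena in UTC: 07:00-09:15, 14:00-20:00 (add 6h to convert from UTC-6).
Jun in UTC: 08:45-09:15, 14:00-20:00 (add 1h to convert from UTC-1).
Ravi in UTC: 07:30-08:15, 12:15-21:00.
Emeka ∩ Oliver: 13:45-20:15, 20:45-21:00.
Emeka ∩ Oliver ∩ Yosef: 14:45-20:15, 20:45-21:00.
Emeka ∩ Oliver ∩ Yosef ∩ Beatriz: 14:45-20:15, 20:45-21:00.
Emeka ∩ Oliver ∩ Yosef ∩ Beatriz ∩ Elena: 14:45-20:00.
Emeka ∩ Oliver ∩ Yosef ∩ Beatriz ∩ Elena ∩ Jun: 14:45-20:00.
Emeka ∩ Oliver ∩ Yosef ∩ Beatriz ∩ Elena ∩ Jun ∩ Ravi: 14:45-20:00.
The longest is 14:45-20:00 at 315 minutes.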